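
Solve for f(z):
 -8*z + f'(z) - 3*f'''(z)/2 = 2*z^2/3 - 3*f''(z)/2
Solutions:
 f(z) = C1 + C2*exp(z*(3 - sqrt(33))/6) + C3*exp(z*(3 + sqrt(33))/6) + 2*z^3/9 + 3*z^2 - 7*z


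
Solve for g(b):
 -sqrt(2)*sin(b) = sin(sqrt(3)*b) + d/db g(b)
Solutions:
 g(b) = C1 + sqrt(2)*cos(b) + sqrt(3)*cos(sqrt(3)*b)/3


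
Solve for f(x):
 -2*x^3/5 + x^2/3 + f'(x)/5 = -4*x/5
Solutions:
 f(x) = C1 + x^4/2 - 5*x^3/9 - 2*x^2


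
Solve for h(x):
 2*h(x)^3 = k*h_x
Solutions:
 h(x) = -sqrt(2)*sqrt(-k/(C1*k + 2*x))/2
 h(x) = sqrt(2)*sqrt(-k/(C1*k + 2*x))/2


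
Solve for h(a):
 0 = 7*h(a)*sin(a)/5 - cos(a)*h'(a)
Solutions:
 h(a) = C1/cos(a)^(7/5)


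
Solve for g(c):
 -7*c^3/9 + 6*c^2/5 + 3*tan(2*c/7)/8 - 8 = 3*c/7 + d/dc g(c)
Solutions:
 g(c) = C1 - 7*c^4/36 + 2*c^3/5 - 3*c^2/14 - 8*c - 21*log(cos(2*c/7))/16


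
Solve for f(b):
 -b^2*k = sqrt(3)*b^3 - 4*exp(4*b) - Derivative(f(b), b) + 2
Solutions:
 f(b) = C1 + sqrt(3)*b^4/4 + b^3*k/3 + 2*b - exp(4*b)


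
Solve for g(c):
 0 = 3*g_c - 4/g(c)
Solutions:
 g(c) = -sqrt(C1 + 24*c)/3
 g(c) = sqrt(C1 + 24*c)/3


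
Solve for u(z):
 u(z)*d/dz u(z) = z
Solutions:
 u(z) = -sqrt(C1 + z^2)
 u(z) = sqrt(C1 + z^2)


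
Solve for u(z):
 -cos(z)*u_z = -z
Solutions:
 u(z) = C1 + Integral(z/cos(z), z)


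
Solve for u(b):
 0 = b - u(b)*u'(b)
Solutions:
 u(b) = -sqrt(C1 + b^2)
 u(b) = sqrt(C1 + b^2)


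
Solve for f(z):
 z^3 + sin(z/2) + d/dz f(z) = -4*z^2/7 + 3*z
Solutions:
 f(z) = C1 - z^4/4 - 4*z^3/21 + 3*z^2/2 + 2*cos(z/2)


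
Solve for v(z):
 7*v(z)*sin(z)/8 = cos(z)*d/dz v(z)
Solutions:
 v(z) = C1/cos(z)^(7/8)


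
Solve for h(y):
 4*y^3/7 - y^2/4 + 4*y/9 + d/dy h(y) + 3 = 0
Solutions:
 h(y) = C1 - y^4/7 + y^3/12 - 2*y^2/9 - 3*y


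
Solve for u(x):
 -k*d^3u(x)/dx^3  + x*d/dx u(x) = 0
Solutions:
 u(x) = C1 + Integral(C2*airyai(x*(1/k)^(1/3)) + C3*airybi(x*(1/k)^(1/3)), x)


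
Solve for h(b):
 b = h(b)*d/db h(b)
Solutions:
 h(b) = -sqrt(C1 + b^2)
 h(b) = sqrt(C1 + b^2)


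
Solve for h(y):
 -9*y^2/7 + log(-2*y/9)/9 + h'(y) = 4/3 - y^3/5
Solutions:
 h(y) = C1 - y^4/20 + 3*y^3/7 - y*log(-y)/9 + y*(-log(2) + 2*log(3) + 13)/9


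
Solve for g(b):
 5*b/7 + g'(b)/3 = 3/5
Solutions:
 g(b) = C1 - 15*b^2/14 + 9*b/5


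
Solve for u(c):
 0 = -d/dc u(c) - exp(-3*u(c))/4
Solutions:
 u(c) = log(C1 - 3*c/4)/3
 u(c) = log((-1 - sqrt(3)*I)*(C1 - 3*c/4)^(1/3)/2)
 u(c) = log((-1 + sqrt(3)*I)*(C1 - 3*c/4)^(1/3)/2)


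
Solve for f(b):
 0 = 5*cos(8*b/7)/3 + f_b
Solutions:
 f(b) = C1 - 35*sin(8*b/7)/24


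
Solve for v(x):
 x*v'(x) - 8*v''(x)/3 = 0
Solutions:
 v(x) = C1 + C2*erfi(sqrt(3)*x/4)


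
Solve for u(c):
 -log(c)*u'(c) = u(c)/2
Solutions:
 u(c) = C1*exp(-li(c)/2)


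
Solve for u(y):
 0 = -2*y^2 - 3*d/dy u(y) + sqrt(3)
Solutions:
 u(y) = C1 - 2*y^3/9 + sqrt(3)*y/3


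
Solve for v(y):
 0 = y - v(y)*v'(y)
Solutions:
 v(y) = -sqrt(C1 + y^2)
 v(y) = sqrt(C1 + y^2)


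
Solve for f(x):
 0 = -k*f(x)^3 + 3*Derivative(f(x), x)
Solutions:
 f(x) = -sqrt(6)*sqrt(-1/(C1 + k*x))/2
 f(x) = sqrt(6)*sqrt(-1/(C1 + k*x))/2


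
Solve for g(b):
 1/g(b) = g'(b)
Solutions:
 g(b) = -sqrt(C1 + 2*b)
 g(b) = sqrt(C1 + 2*b)


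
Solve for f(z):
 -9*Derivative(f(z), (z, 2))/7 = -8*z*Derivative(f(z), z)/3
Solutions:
 f(z) = C1 + C2*erfi(2*sqrt(21)*z/9)


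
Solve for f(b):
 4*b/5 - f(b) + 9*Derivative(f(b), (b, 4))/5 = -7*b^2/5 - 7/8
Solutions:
 f(b) = C1*exp(-sqrt(3)*5^(1/4)*b/3) + C2*exp(sqrt(3)*5^(1/4)*b/3) + C3*sin(sqrt(3)*5^(1/4)*b/3) + C4*cos(sqrt(3)*5^(1/4)*b/3) + 7*b^2/5 + 4*b/5 + 7/8


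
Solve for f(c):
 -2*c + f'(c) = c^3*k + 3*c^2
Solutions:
 f(c) = C1 + c^4*k/4 + c^3 + c^2


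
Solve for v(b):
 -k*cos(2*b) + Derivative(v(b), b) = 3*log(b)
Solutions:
 v(b) = C1 + 3*b*log(b) - 3*b + k*sin(2*b)/2


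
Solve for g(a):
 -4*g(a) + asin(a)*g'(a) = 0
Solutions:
 g(a) = C1*exp(4*Integral(1/asin(a), a))


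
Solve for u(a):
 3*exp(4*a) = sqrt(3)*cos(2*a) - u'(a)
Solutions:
 u(a) = C1 - 3*exp(4*a)/4 + sqrt(3)*sin(2*a)/2


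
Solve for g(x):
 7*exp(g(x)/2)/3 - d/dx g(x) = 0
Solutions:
 g(x) = 2*log(-1/(C1 + 7*x)) + 2*log(6)


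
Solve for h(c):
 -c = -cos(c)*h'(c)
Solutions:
 h(c) = C1 + Integral(c/cos(c), c)


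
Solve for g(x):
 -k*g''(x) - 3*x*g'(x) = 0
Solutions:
 g(x) = C1 + C2*sqrt(k)*erf(sqrt(6)*x*sqrt(1/k)/2)


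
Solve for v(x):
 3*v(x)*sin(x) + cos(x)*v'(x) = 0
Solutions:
 v(x) = C1*cos(x)^3


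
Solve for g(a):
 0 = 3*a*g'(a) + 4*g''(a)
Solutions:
 g(a) = C1 + C2*erf(sqrt(6)*a/4)


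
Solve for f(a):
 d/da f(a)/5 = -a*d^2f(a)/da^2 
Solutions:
 f(a) = C1 + C2*a^(4/5)


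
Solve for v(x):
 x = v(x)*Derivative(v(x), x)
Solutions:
 v(x) = -sqrt(C1 + x^2)
 v(x) = sqrt(C1 + x^2)


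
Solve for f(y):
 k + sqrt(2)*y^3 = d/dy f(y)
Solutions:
 f(y) = C1 + k*y + sqrt(2)*y^4/4


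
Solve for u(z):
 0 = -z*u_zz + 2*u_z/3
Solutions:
 u(z) = C1 + C2*z^(5/3)


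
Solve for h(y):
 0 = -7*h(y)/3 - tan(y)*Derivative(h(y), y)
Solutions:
 h(y) = C1/sin(y)^(7/3)


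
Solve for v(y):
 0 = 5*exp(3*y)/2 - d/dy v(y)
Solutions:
 v(y) = C1 + 5*exp(3*y)/6


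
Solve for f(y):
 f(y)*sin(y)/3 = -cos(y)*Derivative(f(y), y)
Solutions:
 f(y) = C1*cos(y)^(1/3)


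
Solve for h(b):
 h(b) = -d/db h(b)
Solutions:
 h(b) = C1*exp(-b)


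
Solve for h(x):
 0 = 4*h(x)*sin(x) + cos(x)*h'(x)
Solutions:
 h(x) = C1*cos(x)^4


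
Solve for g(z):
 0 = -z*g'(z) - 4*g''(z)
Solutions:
 g(z) = C1 + C2*erf(sqrt(2)*z/4)


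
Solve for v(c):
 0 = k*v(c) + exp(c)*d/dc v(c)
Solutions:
 v(c) = C1*exp(k*exp(-c))


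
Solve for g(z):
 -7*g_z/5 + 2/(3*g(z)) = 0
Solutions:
 g(z) = -sqrt(C1 + 420*z)/21
 g(z) = sqrt(C1 + 420*z)/21


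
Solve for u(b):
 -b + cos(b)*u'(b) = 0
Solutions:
 u(b) = C1 + Integral(b/cos(b), b)


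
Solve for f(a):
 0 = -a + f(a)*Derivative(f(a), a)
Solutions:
 f(a) = -sqrt(C1 + a^2)
 f(a) = sqrt(C1 + a^2)


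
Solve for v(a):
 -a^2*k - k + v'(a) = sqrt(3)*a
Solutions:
 v(a) = C1 + a^3*k/3 + sqrt(3)*a^2/2 + a*k


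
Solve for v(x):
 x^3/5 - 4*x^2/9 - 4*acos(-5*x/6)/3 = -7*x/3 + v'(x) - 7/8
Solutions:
 v(x) = C1 + x^4/20 - 4*x^3/27 + 7*x^2/6 - 4*x*acos(-5*x/6)/3 + 7*x/8 - 4*sqrt(36 - 25*x^2)/15


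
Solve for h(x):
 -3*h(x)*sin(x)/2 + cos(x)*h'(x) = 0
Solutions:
 h(x) = C1/cos(x)^(3/2)


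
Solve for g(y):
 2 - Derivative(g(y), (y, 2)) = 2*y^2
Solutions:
 g(y) = C1 + C2*y - y^4/6 + y^2


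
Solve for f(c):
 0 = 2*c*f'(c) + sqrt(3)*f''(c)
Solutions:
 f(c) = C1 + C2*erf(3^(3/4)*c/3)


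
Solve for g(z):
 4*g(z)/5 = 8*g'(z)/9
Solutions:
 g(z) = C1*exp(9*z/10)


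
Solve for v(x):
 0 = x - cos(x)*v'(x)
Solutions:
 v(x) = C1 + Integral(x/cos(x), x)


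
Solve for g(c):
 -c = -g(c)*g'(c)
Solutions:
 g(c) = -sqrt(C1 + c^2)
 g(c) = sqrt(C1 + c^2)


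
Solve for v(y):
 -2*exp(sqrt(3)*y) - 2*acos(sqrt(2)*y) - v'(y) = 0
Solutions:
 v(y) = C1 - 2*y*acos(sqrt(2)*y) + sqrt(2)*sqrt(1 - 2*y^2) - 2*sqrt(3)*exp(sqrt(3)*y)/3


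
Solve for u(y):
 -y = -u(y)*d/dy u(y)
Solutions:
 u(y) = -sqrt(C1 + y^2)
 u(y) = sqrt(C1 + y^2)


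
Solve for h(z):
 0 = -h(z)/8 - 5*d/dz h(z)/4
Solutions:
 h(z) = C1*exp(-z/10)


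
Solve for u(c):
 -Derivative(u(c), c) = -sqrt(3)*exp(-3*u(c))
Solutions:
 u(c) = log(C1 + 3*sqrt(3)*c)/3
 u(c) = log((-3^(1/3) - 3^(5/6)*I)*(C1 + sqrt(3)*c)^(1/3)/2)
 u(c) = log((-3^(1/3) + 3^(5/6)*I)*(C1 + sqrt(3)*c)^(1/3)/2)


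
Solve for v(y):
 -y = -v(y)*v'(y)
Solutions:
 v(y) = -sqrt(C1 + y^2)
 v(y) = sqrt(C1 + y^2)


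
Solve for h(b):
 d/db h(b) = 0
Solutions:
 h(b) = C1


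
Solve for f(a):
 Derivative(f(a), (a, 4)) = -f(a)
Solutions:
 f(a) = (C1*sin(sqrt(2)*a/2) + C2*cos(sqrt(2)*a/2))*exp(-sqrt(2)*a/2) + (C3*sin(sqrt(2)*a/2) + C4*cos(sqrt(2)*a/2))*exp(sqrt(2)*a/2)


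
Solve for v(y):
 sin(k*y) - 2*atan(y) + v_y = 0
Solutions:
 v(y) = C1 + 2*y*atan(y) - Piecewise((-cos(k*y)/k, Ne(k, 0)), (0, True)) - log(y^2 + 1)


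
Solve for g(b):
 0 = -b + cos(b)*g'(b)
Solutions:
 g(b) = C1 + Integral(b/cos(b), b)


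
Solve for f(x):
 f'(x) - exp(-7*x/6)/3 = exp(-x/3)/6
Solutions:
 f(x) = C1 - exp(-x/3)/2 - 2*exp(-7*x/6)/7


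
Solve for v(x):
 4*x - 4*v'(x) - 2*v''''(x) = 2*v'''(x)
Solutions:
 v(x) = C1 + C2*exp(x*(-2 + (3*sqrt(87) + 28)^(-1/3) + (3*sqrt(87) + 28)^(1/3))/6)*sin(sqrt(3)*x*(-(3*sqrt(87) + 28)^(1/3) + (3*sqrt(87) + 28)^(-1/3))/6) + C3*exp(x*(-2 + (3*sqrt(87) + 28)^(-1/3) + (3*sqrt(87) + 28)^(1/3))/6)*cos(sqrt(3)*x*(-(3*sqrt(87) + 28)^(1/3) + (3*sqrt(87) + 28)^(-1/3))/6) + C4*exp(-x*((3*sqrt(87) + 28)^(-1/3) + 1 + (3*sqrt(87) + 28)^(1/3))/3) + x^2/2


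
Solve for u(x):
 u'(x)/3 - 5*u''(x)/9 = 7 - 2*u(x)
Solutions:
 u(x) = C1*exp(3*x*(1 - sqrt(41))/10) + C2*exp(3*x*(1 + sqrt(41))/10) + 7/2


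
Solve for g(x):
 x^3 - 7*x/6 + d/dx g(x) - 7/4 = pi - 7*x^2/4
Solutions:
 g(x) = C1 - x^4/4 - 7*x^3/12 + 7*x^2/12 + 7*x/4 + pi*x


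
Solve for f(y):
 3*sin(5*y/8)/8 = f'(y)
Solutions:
 f(y) = C1 - 3*cos(5*y/8)/5


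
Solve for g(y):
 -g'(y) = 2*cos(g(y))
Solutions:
 g(y) = pi - asin((C1 + exp(4*y))/(C1 - exp(4*y)))
 g(y) = asin((C1 + exp(4*y))/(C1 - exp(4*y)))


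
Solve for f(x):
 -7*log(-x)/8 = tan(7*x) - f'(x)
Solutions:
 f(x) = C1 + 7*x*log(-x)/8 - 7*x/8 - log(cos(7*x))/7


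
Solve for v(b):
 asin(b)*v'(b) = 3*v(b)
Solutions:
 v(b) = C1*exp(3*Integral(1/asin(b), b))


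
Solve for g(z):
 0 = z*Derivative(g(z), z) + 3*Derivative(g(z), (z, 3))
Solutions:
 g(z) = C1 + Integral(C2*airyai(-3^(2/3)*z/3) + C3*airybi(-3^(2/3)*z/3), z)


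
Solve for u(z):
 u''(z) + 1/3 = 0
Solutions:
 u(z) = C1 + C2*z - z^2/6


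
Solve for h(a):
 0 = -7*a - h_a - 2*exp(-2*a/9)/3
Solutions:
 h(a) = C1 - 7*a^2/2 + 3*exp(-2*a/9)


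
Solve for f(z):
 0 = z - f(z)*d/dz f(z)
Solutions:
 f(z) = -sqrt(C1 + z^2)
 f(z) = sqrt(C1 + z^2)


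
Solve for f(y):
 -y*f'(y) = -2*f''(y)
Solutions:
 f(y) = C1 + C2*erfi(y/2)


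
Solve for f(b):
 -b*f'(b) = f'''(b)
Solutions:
 f(b) = C1 + Integral(C2*airyai(-b) + C3*airybi(-b), b)


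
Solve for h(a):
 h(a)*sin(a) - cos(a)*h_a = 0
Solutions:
 h(a) = C1/cos(a)


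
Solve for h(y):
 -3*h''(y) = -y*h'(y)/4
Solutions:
 h(y) = C1 + C2*erfi(sqrt(6)*y/12)


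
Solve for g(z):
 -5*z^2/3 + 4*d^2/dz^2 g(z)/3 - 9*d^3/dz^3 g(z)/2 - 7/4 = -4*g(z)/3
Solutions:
 g(z) = C1*exp(z*(-2^(2/3)*(81*sqrt(59817) + 19811)^(1/3) - 32*2^(1/3)/(81*sqrt(59817) + 19811)^(1/3) + 16)/162)*sin(2^(1/3)*sqrt(3)*z*(-2^(1/3)*(81*sqrt(59817) + 19811)^(1/3) + 32/(81*sqrt(59817) + 19811)^(1/3))/162) + C2*exp(z*(-2^(2/3)*(81*sqrt(59817) + 19811)^(1/3) - 32*2^(1/3)/(81*sqrt(59817) + 19811)^(1/3) + 16)/162)*cos(2^(1/3)*sqrt(3)*z*(-2^(1/3)*(81*sqrt(59817) + 19811)^(1/3) + 32/(81*sqrt(59817) + 19811)^(1/3))/162) + C3*exp(z*(32*2^(1/3)/(81*sqrt(59817) + 19811)^(1/3) + 8 + 2^(2/3)*(81*sqrt(59817) + 19811)^(1/3))/81) + 5*z^2/4 - 19/16


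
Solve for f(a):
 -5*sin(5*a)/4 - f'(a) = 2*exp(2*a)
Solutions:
 f(a) = C1 - exp(2*a) + cos(5*a)/4


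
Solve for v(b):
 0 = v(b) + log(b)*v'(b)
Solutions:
 v(b) = C1*exp(-li(b))


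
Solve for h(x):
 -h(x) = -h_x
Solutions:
 h(x) = C1*exp(x)


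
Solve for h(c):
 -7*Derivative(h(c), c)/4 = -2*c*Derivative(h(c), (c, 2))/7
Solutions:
 h(c) = C1 + C2*c^(57/8)


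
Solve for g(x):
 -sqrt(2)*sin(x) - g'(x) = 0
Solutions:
 g(x) = C1 + sqrt(2)*cos(x)


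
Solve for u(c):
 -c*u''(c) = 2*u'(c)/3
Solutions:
 u(c) = C1 + C2*c^(1/3)


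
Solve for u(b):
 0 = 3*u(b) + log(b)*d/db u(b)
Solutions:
 u(b) = C1*exp(-3*li(b))


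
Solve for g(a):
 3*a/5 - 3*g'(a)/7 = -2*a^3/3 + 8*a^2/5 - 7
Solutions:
 g(a) = C1 + 7*a^4/18 - 56*a^3/45 + 7*a^2/10 + 49*a/3


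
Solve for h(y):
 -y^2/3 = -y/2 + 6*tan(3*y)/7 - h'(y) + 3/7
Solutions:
 h(y) = C1 + y^3/9 - y^2/4 + 3*y/7 - 2*log(cos(3*y))/7


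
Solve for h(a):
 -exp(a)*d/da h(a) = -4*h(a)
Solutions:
 h(a) = C1*exp(-4*exp(-a))


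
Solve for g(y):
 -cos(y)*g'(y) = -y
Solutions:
 g(y) = C1 + Integral(y/cos(y), y)


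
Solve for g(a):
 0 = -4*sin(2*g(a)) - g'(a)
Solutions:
 g(a) = pi - acos((-C1 - exp(16*a))/(C1 - exp(16*a)))/2
 g(a) = acos((-C1 - exp(16*a))/(C1 - exp(16*a)))/2


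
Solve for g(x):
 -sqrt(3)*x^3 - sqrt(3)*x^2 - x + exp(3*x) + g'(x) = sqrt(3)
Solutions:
 g(x) = C1 + sqrt(3)*x^4/4 + sqrt(3)*x^3/3 + x^2/2 + sqrt(3)*x - exp(3*x)/3


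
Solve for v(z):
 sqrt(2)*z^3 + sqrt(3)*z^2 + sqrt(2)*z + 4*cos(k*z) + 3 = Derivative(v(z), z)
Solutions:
 v(z) = C1 + sqrt(2)*z^4/4 + sqrt(3)*z^3/3 + sqrt(2)*z^2/2 + 3*z + 4*sin(k*z)/k


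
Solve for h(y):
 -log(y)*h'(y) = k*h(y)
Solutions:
 h(y) = C1*exp(-k*li(y))


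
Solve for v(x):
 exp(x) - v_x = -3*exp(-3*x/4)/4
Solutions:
 v(x) = C1 + exp(x) - 1/exp(x)^(3/4)


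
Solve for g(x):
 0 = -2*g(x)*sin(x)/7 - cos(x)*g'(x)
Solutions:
 g(x) = C1*cos(x)^(2/7)


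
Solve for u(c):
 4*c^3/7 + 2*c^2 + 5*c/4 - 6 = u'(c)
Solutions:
 u(c) = C1 + c^4/7 + 2*c^3/3 + 5*c^2/8 - 6*c


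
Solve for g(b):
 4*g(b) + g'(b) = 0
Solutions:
 g(b) = C1*exp(-4*b)


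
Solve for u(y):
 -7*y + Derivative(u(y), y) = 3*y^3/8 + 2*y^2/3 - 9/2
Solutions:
 u(y) = C1 + 3*y^4/32 + 2*y^3/9 + 7*y^2/2 - 9*y/2


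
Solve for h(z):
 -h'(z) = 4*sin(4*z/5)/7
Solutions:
 h(z) = C1 + 5*cos(4*z/5)/7


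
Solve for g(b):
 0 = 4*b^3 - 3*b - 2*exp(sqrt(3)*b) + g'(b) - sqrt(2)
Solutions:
 g(b) = C1 - b^4 + 3*b^2/2 + sqrt(2)*b + 2*sqrt(3)*exp(sqrt(3)*b)/3


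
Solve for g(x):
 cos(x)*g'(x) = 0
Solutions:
 g(x) = C1


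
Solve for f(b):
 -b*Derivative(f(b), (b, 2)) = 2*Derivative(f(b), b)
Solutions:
 f(b) = C1 + C2/b


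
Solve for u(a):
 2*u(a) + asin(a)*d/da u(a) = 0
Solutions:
 u(a) = C1*exp(-2*Integral(1/asin(a), a))


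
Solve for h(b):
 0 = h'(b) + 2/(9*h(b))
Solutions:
 h(b) = -sqrt(C1 - 4*b)/3
 h(b) = sqrt(C1 - 4*b)/3


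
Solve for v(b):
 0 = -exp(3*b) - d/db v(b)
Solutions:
 v(b) = C1 - exp(3*b)/3


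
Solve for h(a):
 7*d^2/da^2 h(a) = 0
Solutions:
 h(a) = C1 + C2*a


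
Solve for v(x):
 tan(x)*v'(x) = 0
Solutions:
 v(x) = C1


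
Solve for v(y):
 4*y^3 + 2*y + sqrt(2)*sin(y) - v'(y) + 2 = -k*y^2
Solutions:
 v(y) = C1 + k*y^3/3 + y^4 + y^2 + 2*y - sqrt(2)*cos(y)


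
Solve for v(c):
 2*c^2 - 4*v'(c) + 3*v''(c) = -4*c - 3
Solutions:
 v(c) = C1 + C2*exp(4*c/3) + c^3/6 + 7*c^2/8 + 33*c/16


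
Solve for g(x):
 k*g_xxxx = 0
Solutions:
 g(x) = C1 + C2*x + C3*x^2 + C4*x^3


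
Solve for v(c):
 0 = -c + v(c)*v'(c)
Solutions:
 v(c) = -sqrt(C1 + c^2)
 v(c) = sqrt(C1 + c^2)


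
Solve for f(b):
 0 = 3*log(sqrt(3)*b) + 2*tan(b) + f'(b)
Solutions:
 f(b) = C1 - 3*b*log(b) - 3*b*log(3)/2 + 3*b + 2*log(cos(b))


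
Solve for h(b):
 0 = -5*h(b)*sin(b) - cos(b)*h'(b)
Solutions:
 h(b) = C1*cos(b)^5


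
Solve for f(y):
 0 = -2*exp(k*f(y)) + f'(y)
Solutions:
 f(y) = Piecewise((log(-1/(C1*k + 2*k*y))/k, Ne(k, 0)), (nan, True))
 f(y) = Piecewise((C1 + 2*y, Eq(k, 0)), (nan, True))


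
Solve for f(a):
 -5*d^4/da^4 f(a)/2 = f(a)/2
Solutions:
 f(a) = (C1*sin(sqrt(2)*5^(3/4)*a/10) + C2*cos(sqrt(2)*5^(3/4)*a/10))*exp(-sqrt(2)*5^(3/4)*a/10) + (C3*sin(sqrt(2)*5^(3/4)*a/10) + C4*cos(sqrt(2)*5^(3/4)*a/10))*exp(sqrt(2)*5^(3/4)*a/10)


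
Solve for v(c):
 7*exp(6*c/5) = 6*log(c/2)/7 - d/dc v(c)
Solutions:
 v(c) = C1 + 6*c*log(c)/7 + 6*c*(-1 - log(2))/7 - 35*exp(6*c/5)/6


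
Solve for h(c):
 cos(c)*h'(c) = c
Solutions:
 h(c) = C1 + Integral(c/cos(c), c)


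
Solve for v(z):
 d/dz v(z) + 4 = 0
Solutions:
 v(z) = C1 - 4*z


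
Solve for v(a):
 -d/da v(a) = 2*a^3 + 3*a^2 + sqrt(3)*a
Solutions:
 v(a) = C1 - a^4/2 - a^3 - sqrt(3)*a^2/2


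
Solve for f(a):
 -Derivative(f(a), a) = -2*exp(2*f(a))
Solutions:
 f(a) = log(-sqrt(-1/(C1 + 2*a))) - log(2)/2
 f(a) = log(-1/(C1 + 2*a))/2 - log(2)/2


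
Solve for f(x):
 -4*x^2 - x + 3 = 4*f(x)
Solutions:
 f(x) = -x^2 - x/4 + 3/4


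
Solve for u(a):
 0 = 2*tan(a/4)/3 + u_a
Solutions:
 u(a) = C1 + 8*log(cos(a/4))/3


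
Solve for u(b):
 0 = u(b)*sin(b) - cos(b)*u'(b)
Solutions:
 u(b) = C1/cos(b)


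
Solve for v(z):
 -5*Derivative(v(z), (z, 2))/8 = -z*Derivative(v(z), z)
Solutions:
 v(z) = C1 + C2*erfi(2*sqrt(5)*z/5)


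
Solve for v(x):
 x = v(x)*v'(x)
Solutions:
 v(x) = -sqrt(C1 + x^2)
 v(x) = sqrt(C1 + x^2)


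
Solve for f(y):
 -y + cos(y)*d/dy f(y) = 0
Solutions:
 f(y) = C1 + Integral(y/cos(y), y)


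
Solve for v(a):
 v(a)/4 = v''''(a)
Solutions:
 v(a) = C1*exp(-sqrt(2)*a/2) + C2*exp(sqrt(2)*a/2) + C3*sin(sqrt(2)*a/2) + C4*cos(sqrt(2)*a/2)


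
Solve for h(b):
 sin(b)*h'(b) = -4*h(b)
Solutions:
 h(b) = C1*(cos(b)^2 + 2*cos(b) + 1)/(cos(b)^2 - 2*cos(b) + 1)


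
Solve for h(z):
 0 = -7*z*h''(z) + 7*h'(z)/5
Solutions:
 h(z) = C1 + C2*z^(6/5)


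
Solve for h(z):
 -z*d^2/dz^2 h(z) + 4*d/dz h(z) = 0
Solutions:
 h(z) = C1 + C2*z^5


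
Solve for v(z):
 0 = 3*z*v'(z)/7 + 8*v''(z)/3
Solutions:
 v(z) = C1 + C2*erf(3*sqrt(7)*z/28)


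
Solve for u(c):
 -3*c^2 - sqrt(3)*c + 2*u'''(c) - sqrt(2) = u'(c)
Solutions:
 u(c) = C1 + C2*exp(-sqrt(2)*c/2) + C3*exp(sqrt(2)*c/2) - c^3 - sqrt(3)*c^2/2 - 12*c - sqrt(2)*c


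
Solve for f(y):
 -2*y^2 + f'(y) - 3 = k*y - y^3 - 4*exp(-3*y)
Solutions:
 f(y) = C1 + k*y^2/2 - y^4/4 + 2*y^3/3 + 3*y + 4*exp(-3*y)/3


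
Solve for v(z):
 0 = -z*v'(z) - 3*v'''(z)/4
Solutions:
 v(z) = C1 + Integral(C2*airyai(-6^(2/3)*z/3) + C3*airybi(-6^(2/3)*z/3), z)


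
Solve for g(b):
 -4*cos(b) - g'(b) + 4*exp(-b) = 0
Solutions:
 g(b) = C1 - 4*sin(b) - 4*exp(-b)


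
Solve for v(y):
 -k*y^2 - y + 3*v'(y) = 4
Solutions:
 v(y) = C1 + k*y^3/9 + y^2/6 + 4*y/3


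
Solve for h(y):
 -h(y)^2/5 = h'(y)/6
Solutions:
 h(y) = 5/(C1 + 6*y)


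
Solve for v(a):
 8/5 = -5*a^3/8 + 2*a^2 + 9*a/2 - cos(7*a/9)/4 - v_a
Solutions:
 v(a) = C1 - 5*a^4/32 + 2*a^3/3 + 9*a^2/4 - 8*a/5 - 9*sin(7*a/9)/28


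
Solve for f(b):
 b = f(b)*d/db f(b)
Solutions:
 f(b) = -sqrt(C1 + b^2)
 f(b) = sqrt(C1 + b^2)


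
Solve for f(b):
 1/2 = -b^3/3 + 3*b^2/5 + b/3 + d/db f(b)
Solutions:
 f(b) = C1 + b^4/12 - b^3/5 - b^2/6 + b/2


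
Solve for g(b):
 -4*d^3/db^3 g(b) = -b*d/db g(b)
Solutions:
 g(b) = C1 + Integral(C2*airyai(2^(1/3)*b/2) + C3*airybi(2^(1/3)*b/2), b)


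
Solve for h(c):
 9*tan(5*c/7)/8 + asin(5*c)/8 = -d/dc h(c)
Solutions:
 h(c) = C1 - c*asin(5*c)/8 - sqrt(1 - 25*c^2)/40 + 63*log(cos(5*c/7))/40


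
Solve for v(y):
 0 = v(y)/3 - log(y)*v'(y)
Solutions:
 v(y) = C1*exp(li(y)/3)


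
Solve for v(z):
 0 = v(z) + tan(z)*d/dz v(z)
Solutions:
 v(z) = C1/sin(z)


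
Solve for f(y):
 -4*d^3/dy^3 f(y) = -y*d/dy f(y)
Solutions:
 f(y) = C1 + Integral(C2*airyai(2^(1/3)*y/2) + C3*airybi(2^(1/3)*y/2), y)


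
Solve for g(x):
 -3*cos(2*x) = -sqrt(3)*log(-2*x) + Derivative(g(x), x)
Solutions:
 g(x) = C1 + sqrt(3)*x*(log(-x) - 1) + sqrt(3)*x*log(2) - 3*sin(2*x)/2


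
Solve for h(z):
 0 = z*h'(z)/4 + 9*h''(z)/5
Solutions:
 h(z) = C1 + C2*erf(sqrt(10)*z/12)


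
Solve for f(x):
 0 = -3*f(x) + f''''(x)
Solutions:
 f(x) = C1*exp(-3^(1/4)*x) + C2*exp(3^(1/4)*x) + C3*sin(3^(1/4)*x) + C4*cos(3^(1/4)*x)


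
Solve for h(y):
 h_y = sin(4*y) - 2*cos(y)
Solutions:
 h(y) = C1 - 2*sin(y) - cos(4*y)/4


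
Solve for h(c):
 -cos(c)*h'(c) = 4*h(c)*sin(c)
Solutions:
 h(c) = C1*cos(c)^4


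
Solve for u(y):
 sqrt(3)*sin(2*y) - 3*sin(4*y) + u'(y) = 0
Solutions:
 u(y) = C1 + sqrt(3)*cos(2*y)/2 - 3*cos(4*y)/4


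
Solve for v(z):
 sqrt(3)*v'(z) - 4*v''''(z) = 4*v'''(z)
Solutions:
 v(z) = C1 + C2*exp(-z*(4/(-8 + sqrt(-64 + (8 - 27*sqrt(3))^2) + 27*sqrt(3))^(1/3) + 4 + (-8 + sqrt(-64 + (8 - 27*sqrt(3))^2) + 27*sqrt(3))^(1/3))/12)*sin(sqrt(3)*z*(-(-8 + sqrt(-64 + (8 - 27*sqrt(3))^2) + 27*sqrt(3))^(1/3) + 4/(-8 + sqrt(-64 + (8 - 27*sqrt(3))^2) + 27*sqrt(3))^(1/3))/12) + C3*exp(-z*(4/(-8 + sqrt(-64 + (8 - 27*sqrt(3))^2) + 27*sqrt(3))^(1/3) + 4 + (-8 + sqrt(-64 + (8 - 27*sqrt(3))^2) + 27*sqrt(3))^(1/3))/12)*cos(sqrt(3)*z*(-(-8 + sqrt(-64 + (8 - 27*sqrt(3))^2) + 27*sqrt(3))^(1/3) + 4/(-8 + sqrt(-64 + (8 - 27*sqrt(3))^2) + 27*sqrt(3))^(1/3))/12) + C4*exp(z*(-2 + 4/(-8 + sqrt(-64 + (8 - 27*sqrt(3))^2) + 27*sqrt(3))^(1/3) + (-8 + sqrt(-64 + (8 - 27*sqrt(3))^2) + 27*sqrt(3))^(1/3))/6)


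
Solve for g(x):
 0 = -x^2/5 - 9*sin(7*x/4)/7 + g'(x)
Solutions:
 g(x) = C1 + x^3/15 - 36*cos(7*x/4)/49


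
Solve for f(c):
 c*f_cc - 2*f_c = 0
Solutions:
 f(c) = C1 + C2*c^3


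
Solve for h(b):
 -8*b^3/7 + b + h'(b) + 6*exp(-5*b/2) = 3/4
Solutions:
 h(b) = C1 + 2*b^4/7 - b^2/2 + 3*b/4 + 12*exp(-5*b/2)/5


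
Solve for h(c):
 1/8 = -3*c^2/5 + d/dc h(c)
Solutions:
 h(c) = C1 + c^3/5 + c/8


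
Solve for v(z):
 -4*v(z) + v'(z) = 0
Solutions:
 v(z) = C1*exp(4*z)


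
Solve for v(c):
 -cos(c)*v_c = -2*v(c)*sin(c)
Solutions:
 v(c) = C1/cos(c)^2


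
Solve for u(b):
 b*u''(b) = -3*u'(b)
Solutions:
 u(b) = C1 + C2/b^2


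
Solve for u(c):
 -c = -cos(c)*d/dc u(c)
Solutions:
 u(c) = C1 + Integral(c/cos(c), c)


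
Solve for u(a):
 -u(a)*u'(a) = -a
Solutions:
 u(a) = -sqrt(C1 + a^2)
 u(a) = sqrt(C1 + a^2)


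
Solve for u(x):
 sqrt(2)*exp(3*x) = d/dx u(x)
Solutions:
 u(x) = C1 + sqrt(2)*exp(3*x)/3


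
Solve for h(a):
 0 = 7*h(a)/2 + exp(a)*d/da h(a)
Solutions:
 h(a) = C1*exp(7*exp(-a)/2)


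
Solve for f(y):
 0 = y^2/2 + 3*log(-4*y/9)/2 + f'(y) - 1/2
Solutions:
 f(y) = C1 - y^3/6 - 3*y*log(-y)/2 + y*(-3*log(2) + 2 + 3*log(3))


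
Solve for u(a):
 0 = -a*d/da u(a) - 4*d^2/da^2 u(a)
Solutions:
 u(a) = C1 + C2*erf(sqrt(2)*a/4)


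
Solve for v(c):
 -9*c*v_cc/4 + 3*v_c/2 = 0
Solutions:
 v(c) = C1 + C2*c^(5/3)


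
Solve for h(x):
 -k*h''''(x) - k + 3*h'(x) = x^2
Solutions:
 h(x) = C1 + C2*exp(3^(1/3)*x*(1/k)^(1/3)) + C3*exp(x*(-3^(1/3) + 3^(5/6)*I)*(1/k)^(1/3)/2) + C4*exp(-x*(3^(1/3) + 3^(5/6)*I)*(1/k)^(1/3)/2) + k*x/3 + x^3/9


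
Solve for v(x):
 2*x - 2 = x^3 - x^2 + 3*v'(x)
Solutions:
 v(x) = C1 - x^4/12 + x^3/9 + x^2/3 - 2*x/3


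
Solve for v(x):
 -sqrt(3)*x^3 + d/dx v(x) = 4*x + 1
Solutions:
 v(x) = C1 + sqrt(3)*x^4/4 + 2*x^2 + x


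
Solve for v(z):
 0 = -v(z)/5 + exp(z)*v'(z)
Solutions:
 v(z) = C1*exp(-exp(-z)/5)


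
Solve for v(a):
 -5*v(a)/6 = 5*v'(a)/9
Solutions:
 v(a) = C1*exp(-3*a/2)


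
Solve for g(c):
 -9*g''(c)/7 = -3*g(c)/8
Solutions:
 g(c) = C1*exp(-sqrt(42)*c/12) + C2*exp(sqrt(42)*c/12)


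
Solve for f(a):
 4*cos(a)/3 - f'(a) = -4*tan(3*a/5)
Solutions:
 f(a) = C1 - 20*log(cos(3*a/5))/3 + 4*sin(a)/3


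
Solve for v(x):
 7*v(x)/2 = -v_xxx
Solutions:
 v(x) = C3*exp(-2^(2/3)*7^(1/3)*x/2) + (C1*sin(2^(2/3)*sqrt(3)*7^(1/3)*x/4) + C2*cos(2^(2/3)*sqrt(3)*7^(1/3)*x/4))*exp(2^(2/3)*7^(1/3)*x/4)


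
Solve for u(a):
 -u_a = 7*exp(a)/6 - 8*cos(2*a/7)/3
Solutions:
 u(a) = C1 - 7*exp(a)/6 + 28*sin(2*a/7)/3


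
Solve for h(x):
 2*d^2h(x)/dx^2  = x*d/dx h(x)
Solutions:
 h(x) = C1 + C2*erfi(x/2)


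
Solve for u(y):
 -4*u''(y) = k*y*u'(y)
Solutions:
 u(y) = Piecewise((-sqrt(2)*sqrt(pi)*C1*erf(sqrt(2)*sqrt(k)*y/4)/sqrt(k) - C2, (k > 0) | (k < 0)), (-C1*y - C2, True))


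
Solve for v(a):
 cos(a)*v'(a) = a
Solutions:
 v(a) = C1 + Integral(a/cos(a), a)


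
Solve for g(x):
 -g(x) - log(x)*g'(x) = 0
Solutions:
 g(x) = C1*exp(-li(x))


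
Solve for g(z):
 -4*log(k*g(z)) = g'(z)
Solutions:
 li(k*g(z))/k = C1 - 4*z


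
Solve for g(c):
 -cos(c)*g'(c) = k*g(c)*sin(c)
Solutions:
 g(c) = C1*exp(k*log(cos(c)))


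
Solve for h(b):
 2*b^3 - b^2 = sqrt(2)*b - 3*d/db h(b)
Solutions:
 h(b) = C1 - b^4/6 + b^3/9 + sqrt(2)*b^2/6


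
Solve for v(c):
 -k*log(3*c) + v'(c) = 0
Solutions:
 v(c) = C1 + c*k*log(c) - c*k + c*k*log(3)


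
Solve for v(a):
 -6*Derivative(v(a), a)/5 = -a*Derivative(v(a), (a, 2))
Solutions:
 v(a) = C1 + C2*a^(11/5)


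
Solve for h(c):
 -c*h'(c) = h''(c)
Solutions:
 h(c) = C1 + C2*erf(sqrt(2)*c/2)


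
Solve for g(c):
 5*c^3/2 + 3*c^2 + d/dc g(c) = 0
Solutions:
 g(c) = C1 - 5*c^4/8 - c^3


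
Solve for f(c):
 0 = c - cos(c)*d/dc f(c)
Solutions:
 f(c) = C1 + Integral(c/cos(c), c)


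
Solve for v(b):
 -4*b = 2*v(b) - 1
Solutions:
 v(b) = 1/2 - 2*b


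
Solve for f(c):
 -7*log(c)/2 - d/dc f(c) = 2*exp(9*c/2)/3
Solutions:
 f(c) = C1 - 7*c*log(c)/2 + 7*c/2 - 4*exp(9*c/2)/27


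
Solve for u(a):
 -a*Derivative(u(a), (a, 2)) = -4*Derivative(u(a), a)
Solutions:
 u(a) = C1 + C2*a^5


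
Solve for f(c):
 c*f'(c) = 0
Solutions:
 f(c) = C1


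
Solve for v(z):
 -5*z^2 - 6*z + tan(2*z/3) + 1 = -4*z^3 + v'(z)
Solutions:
 v(z) = C1 + z^4 - 5*z^3/3 - 3*z^2 + z - 3*log(cos(2*z/3))/2


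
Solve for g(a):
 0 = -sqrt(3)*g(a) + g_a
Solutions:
 g(a) = C1*exp(sqrt(3)*a)


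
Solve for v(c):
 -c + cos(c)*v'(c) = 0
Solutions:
 v(c) = C1 + Integral(c/cos(c), c)


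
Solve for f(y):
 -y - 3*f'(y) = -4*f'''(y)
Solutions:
 f(y) = C1 + C2*exp(-sqrt(3)*y/2) + C3*exp(sqrt(3)*y/2) - y^2/6


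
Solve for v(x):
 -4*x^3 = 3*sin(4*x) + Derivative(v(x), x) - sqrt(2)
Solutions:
 v(x) = C1 - x^4 + sqrt(2)*x + 3*cos(4*x)/4


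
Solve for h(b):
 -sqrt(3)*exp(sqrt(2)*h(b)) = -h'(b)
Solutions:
 h(b) = sqrt(2)*(2*log(-1/(C1 + sqrt(3)*b)) - log(2))/4


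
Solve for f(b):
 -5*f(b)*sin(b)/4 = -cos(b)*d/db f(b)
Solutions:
 f(b) = C1/cos(b)^(5/4)


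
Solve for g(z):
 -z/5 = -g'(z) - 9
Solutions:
 g(z) = C1 + z^2/10 - 9*z


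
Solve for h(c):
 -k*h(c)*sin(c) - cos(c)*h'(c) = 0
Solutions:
 h(c) = C1*exp(k*log(cos(c)))


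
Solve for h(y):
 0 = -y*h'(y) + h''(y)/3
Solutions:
 h(y) = C1 + C2*erfi(sqrt(6)*y/2)


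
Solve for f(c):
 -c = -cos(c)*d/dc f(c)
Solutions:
 f(c) = C1 + Integral(c/cos(c), c)


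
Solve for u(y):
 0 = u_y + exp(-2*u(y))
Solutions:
 u(y) = log(-sqrt(C1 - 2*y))
 u(y) = log(C1 - 2*y)/2


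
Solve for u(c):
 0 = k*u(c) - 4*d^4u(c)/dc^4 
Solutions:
 u(c) = C1*exp(-sqrt(2)*c*k^(1/4)/2) + C2*exp(sqrt(2)*c*k^(1/4)/2) + C3*exp(-sqrt(2)*I*c*k^(1/4)/2) + C4*exp(sqrt(2)*I*c*k^(1/4)/2)


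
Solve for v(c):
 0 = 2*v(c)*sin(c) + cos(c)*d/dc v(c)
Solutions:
 v(c) = C1*cos(c)^2


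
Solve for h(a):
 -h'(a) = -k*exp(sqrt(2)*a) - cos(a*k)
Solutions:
 h(a) = C1 + sqrt(2)*k*exp(sqrt(2)*a)/2 + sin(a*k)/k


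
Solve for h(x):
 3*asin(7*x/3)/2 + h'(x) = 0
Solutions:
 h(x) = C1 - 3*x*asin(7*x/3)/2 - 3*sqrt(9 - 49*x^2)/14


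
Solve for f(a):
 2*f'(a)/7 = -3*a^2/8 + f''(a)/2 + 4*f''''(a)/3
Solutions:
 f(a) = C1 + C2*exp(a*(-98^(1/3)*(24 + sqrt(674))^(1/3) + 7*28^(1/3)/(24 + sqrt(674))^(1/3))/56)*sin(sqrt(3)*a*(7*28^(1/3)/(24 + sqrt(674))^(1/3) + 98^(1/3)*(24 + sqrt(674))^(1/3))/56) + C3*exp(a*(-98^(1/3)*(24 + sqrt(674))^(1/3) + 7*28^(1/3)/(24 + sqrt(674))^(1/3))/56)*cos(sqrt(3)*a*(7*28^(1/3)/(24 + sqrt(674))^(1/3) + 98^(1/3)*(24 + sqrt(674))^(1/3))/56) + C4*exp(-a*(-98^(1/3)*(24 + sqrt(674))^(1/3) + 7*28^(1/3)/(24 + sqrt(674))^(1/3))/28) - 7*a^3/16 - 147*a^2/64 - 1029*a/128


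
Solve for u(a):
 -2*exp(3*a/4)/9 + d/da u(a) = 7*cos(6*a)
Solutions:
 u(a) = C1 + 8*exp(3*a/4)/27 + 7*sin(6*a)/6


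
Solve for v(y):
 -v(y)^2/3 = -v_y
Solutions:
 v(y) = -3/(C1 + y)


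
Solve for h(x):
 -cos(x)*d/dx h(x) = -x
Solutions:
 h(x) = C1 + Integral(x/cos(x), x)


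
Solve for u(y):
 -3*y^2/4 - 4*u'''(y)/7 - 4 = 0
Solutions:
 u(y) = C1 + C2*y + C3*y^2 - 7*y^5/320 - 7*y^3/6


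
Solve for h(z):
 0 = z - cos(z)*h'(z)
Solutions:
 h(z) = C1 + Integral(z/cos(z), z)


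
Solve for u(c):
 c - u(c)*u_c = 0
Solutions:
 u(c) = -sqrt(C1 + c^2)
 u(c) = sqrt(C1 + c^2)


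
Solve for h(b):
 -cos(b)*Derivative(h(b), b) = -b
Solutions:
 h(b) = C1 + Integral(b/cos(b), b)


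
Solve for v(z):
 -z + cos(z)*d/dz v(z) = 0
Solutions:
 v(z) = C1 + Integral(z/cos(z), z)


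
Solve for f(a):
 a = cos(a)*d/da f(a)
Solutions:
 f(a) = C1 + Integral(a/cos(a), a)


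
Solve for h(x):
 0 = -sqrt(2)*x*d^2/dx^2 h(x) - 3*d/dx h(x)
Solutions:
 h(x) = C1 + C2*x^(1 - 3*sqrt(2)/2)


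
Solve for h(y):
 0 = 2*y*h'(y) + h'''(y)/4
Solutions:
 h(y) = C1 + Integral(C2*airyai(-2*y) + C3*airybi(-2*y), y)


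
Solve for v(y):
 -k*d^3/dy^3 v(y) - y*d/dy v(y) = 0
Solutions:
 v(y) = C1 + Integral(C2*airyai(y*(-1/k)^(1/3)) + C3*airybi(y*(-1/k)^(1/3)), y)


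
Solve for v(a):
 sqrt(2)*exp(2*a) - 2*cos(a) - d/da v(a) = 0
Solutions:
 v(a) = C1 + sqrt(2)*exp(2*a)/2 - 2*sin(a)


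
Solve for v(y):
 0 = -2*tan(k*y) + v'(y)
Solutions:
 v(y) = C1 + 2*Piecewise((-log(cos(k*y))/k, Ne(k, 0)), (0, True))


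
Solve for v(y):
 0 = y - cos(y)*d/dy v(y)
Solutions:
 v(y) = C1 + Integral(y/cos(y), y)


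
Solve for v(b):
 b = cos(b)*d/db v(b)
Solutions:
 v(b) = C1 + Integral(b/cos(b), b)


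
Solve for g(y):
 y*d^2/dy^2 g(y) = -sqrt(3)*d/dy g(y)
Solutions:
 g(y) = C1 + C2*y^(1 - sqrt(3))


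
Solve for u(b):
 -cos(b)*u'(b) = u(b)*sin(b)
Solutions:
 u(b) = C1*cos(b)


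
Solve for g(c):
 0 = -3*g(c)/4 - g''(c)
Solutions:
 g(c) = C1*sin(sqrt(3)*c/2) + C2*cos(sqrt(3)*c/2)


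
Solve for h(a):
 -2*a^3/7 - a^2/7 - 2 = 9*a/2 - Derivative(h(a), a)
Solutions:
 h(a) = C1 + a^4/14 + a^3/21 + 9*a^2/4 + 2*a


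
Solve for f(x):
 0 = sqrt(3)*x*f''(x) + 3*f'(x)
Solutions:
 f(x) = C1 + C2*x^(1 - sqrt(3))


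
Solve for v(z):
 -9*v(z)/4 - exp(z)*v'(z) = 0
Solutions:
 v(z) = C1*exp(9*exp(-z)/4)


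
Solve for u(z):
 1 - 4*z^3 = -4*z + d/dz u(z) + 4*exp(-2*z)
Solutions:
 u(z) = C1 - z^4 + 2*z^2 + z + 2*exp(-2*z)


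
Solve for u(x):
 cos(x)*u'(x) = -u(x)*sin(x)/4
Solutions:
 u(x) = C1*cos(x)^(1/4)


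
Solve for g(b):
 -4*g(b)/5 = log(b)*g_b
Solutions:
 g(b) = C1*exp(-4*li(b)/5)


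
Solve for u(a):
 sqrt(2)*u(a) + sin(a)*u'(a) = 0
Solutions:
 u(a) = C1*(cos(a) + 1)^(sqrt(2)/2)/(cos(a) - 1)^(sqrt(2)/2)


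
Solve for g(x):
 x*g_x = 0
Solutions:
 g(x) = C1


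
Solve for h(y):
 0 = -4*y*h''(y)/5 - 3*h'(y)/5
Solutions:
 h(y) = C1 + C2*y^(1/4)


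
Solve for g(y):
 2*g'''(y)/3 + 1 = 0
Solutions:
 g(y) = C1 + C2*y + C3*y^2 - y^3/4


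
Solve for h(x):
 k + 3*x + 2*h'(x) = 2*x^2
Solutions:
 h(x) = C1 - k*x/2 + x^3/3 - 3*x^2/4


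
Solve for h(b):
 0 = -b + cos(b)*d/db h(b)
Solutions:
 h(b) = C1 + Integral(b/cos(b), b)


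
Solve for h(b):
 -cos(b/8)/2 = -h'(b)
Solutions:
 h(b) = C1 + 4*sin(b/8)


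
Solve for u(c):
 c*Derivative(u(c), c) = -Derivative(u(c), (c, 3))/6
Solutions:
 u(c) = C1 + Integral(C2*airyai(-6^(1/3)*c) + C3*airybi(-6^(1/3)*c), c)


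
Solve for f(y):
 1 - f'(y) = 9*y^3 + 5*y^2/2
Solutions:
 f(y) = C1 - 9*y^4/4 - 5*y^3/6 + y


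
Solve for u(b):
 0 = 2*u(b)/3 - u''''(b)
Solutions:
 u(b) = C1*exp(-2^(1/4)*3^(3/4)*b/3) + C2*exp(2^(1/4)*3^(3/4)*b/3) + C3*sin(2^(1/4)*3^(3/4)*b/3) + C4*cos(2^(1/4)*3^(3/4)*b/3)


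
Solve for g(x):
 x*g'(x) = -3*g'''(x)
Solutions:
 g(x) = C1 + Integral(C2*airyai(-3^(2/3)*x/3) + C3*airybi(-3^(2/3)*x/3), x)


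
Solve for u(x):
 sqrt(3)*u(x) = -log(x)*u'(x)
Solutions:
 u(x) = C1*exp(-sqrt(3)*li(x))


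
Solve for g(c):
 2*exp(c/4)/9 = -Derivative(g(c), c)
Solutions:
 g(c) = C1 - 8*exp(c/4)/9


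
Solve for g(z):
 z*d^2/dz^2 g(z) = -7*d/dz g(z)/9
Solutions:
 g(z) = C1 + C2*z^(2/9)


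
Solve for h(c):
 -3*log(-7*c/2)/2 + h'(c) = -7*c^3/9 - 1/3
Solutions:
 h(c) = C1 - 7*c^4/36 + 3*c*log(-c)/2 + c*(-11 - 9*log(2) + 9*log(7))/6


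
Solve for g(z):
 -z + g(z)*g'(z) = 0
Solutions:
 g(z) = -sqrt(C1 + z^2)
 g(z) = sqrt(C1 + z^2)


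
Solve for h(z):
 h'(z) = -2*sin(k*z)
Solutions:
 h(z) = C1 + 2*cos(k*z)/k


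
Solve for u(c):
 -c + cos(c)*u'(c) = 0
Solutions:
 u(c) = C1 + Integral(c/cos(c), c)


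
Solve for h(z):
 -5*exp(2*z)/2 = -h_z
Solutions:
 h(z) = C1 + 5*exp(2*z)/4


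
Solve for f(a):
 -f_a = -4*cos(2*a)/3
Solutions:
 f(a) = C1 + 2*sin(2*a)/3


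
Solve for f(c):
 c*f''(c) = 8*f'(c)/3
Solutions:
 f(c) = C1 + C2*c^(11/3)


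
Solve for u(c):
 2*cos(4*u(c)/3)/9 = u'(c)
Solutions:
 -2*c/9 - 3*log(sin(4*u(c)/3) - 1)/8 + 3*log(sin(4*u(c)/3) + 1)/8 = C1


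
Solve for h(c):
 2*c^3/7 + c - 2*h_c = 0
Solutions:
 h(c) = C1 + c^4/28 + c^2/4


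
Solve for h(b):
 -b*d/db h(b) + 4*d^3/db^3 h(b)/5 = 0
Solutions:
 h(b) = C1 + Integral(C2*airyai(10^(1/3)*b/2) + C3*airybi(10^(1/3)*b/2), b)


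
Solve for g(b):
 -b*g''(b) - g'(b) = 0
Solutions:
 g(b) = C1 + C2*log(b)


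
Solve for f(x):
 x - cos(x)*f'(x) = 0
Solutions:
 f(x) = C1 + Integral(x/cos(x), x)


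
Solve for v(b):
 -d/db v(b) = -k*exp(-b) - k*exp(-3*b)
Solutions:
 v(b) = C1 - k*exp(-b) - k*exp(-3*b)/3


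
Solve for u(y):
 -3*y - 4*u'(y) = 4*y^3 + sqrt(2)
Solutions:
 u(y) = C1 - y^4/4 - 3*y^2/8 - sqrt(2)*y/4


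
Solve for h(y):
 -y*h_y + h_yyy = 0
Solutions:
 h(y) = C1 + Integral(C2*airyai(y) + C3*airybi(y), y)


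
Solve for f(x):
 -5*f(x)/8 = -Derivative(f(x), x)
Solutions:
 f(x) = C1*exp(5*x/8)


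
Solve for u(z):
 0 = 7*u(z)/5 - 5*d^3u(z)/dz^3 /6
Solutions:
 u(z) = C3*exp(210^(1/3)*z/5) + (C1*sin(3^(5/6)*70^(1/3)*z/10) + C2*cos(3^(5/6)*70^(1/3)*z/10))*exp(-210^(1/3)*z/10)


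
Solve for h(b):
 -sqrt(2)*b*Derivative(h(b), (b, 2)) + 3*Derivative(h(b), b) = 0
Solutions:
 h(b) = C1 + C2*b^(1 + 3*sqrt(2)/2)


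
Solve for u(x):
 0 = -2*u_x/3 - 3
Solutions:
 u(x) = C1 - 9*x/2


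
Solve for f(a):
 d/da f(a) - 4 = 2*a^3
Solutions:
 f(a) = C1 + a^4/2 + 4*a


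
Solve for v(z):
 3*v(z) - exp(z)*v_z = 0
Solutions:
 v(z) = C1*exp(-3*exp(-z))


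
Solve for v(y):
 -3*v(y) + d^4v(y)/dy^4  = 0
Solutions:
 v(y) = C1*exp(-3^(1/4)*y) + C2*exp(3^(1/4)*y) + C3*sin(3^(1/4)*y) + C4*cos(3^(1/4)*y)


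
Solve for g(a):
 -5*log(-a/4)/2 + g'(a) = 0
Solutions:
 g(a) = C1 + 5*a*log(-a)/2 + a*(-5*log(2) - 5/2)


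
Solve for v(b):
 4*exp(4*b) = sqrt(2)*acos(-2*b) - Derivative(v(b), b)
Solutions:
 v(b) = C1 + sqrt(2)*(b*acos(-2*b) + sqrt(1 - 4*b^2)/2) - exp(4*b)


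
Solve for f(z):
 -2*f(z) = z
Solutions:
 f(z) = -z/2


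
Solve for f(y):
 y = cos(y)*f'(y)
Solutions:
 f(y) = C1 + Integral(y/cos(y), y)


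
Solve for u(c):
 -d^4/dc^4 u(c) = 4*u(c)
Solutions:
 u(c) = (C1*sin(c) + C2*cos(c))*exp(-c) + (C3*sin(c) + C4*cos(c))*exp(c)


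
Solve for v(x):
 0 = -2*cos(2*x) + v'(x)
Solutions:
 v(x) = C1 + sin(2*x)


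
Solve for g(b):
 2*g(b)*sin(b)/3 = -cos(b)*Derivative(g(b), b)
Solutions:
 g(b) = C1*cos(b)^(2/3)


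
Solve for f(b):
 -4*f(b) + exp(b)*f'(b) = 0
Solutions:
 f(b) = C1*exp(-4*exp(-b))


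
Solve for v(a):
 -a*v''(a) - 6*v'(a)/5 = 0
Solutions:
 v(a) = C1 + C2/a^(1/5)


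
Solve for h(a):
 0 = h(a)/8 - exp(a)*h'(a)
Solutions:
 h(a) = C1*exp(-exp(-a)/8)


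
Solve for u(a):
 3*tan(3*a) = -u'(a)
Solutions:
 u(a) = C1 + log(cos(3*a))


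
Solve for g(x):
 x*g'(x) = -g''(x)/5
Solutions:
 g(x) = C1 + C2*erf(sqrt(10)*x/2)


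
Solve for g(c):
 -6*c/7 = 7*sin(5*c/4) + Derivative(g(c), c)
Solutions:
 g(c) = C1 - 3*c^2/7 + 28*cos(5*c/4)/5


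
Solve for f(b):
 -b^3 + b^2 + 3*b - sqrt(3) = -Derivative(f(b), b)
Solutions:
 f(b) = C1 + b^4/4 - b^3/3 - 3*b^2/2 + sqrt(3)*b


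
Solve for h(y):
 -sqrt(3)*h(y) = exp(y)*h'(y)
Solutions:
 h(y) = C1*exp(sqrt(3)*exp(-y))


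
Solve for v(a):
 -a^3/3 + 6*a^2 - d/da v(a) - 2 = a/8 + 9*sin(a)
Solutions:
 v(a) = C1 - a^4/12 + 2*a^3 - a^2/16 - 2*a + 9*cos(a)


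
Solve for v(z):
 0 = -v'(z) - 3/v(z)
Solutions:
 v(z) = -sqrt(C1 - 6*z)
 v(z) = sqrt(C1 - 6*z)


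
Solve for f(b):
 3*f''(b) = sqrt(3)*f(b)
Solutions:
 f(b) = C1*exp(-3^(3/4)*b/3) + C2*exp(3^(3/4)*b/3)


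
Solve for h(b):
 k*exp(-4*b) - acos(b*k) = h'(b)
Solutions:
 h(b) = C1 - Piecewise((b*acos(b*k) + k*exp(-4*b)/4 - sqrt(-b^2*k^2 + 1)/k, Ne(k, 0)), (pi*b/2, True))


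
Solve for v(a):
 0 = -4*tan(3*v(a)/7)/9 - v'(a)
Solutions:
 v(a) = -7*asin(C1*exp(-4*a/21))/3 + 7*pi/3
 v(a) = 7*asin(C1*exp(-4*a/21))/3


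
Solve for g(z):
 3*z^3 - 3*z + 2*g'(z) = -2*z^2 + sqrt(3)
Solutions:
 g(z) = C1 - 3*z^4/8 - z^3/3 + 3*z^2/4 + sqrt(3)*z/2


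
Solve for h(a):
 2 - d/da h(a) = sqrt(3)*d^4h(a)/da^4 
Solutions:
 h(a) = C1 + C4*exp(-3^(5/6)*a/3) + 2*a + (C2*sin(3^(1/3)*a/2) + C3*cos(3^(1/3)*a/2))*exp(3^(5/6)*a/6)


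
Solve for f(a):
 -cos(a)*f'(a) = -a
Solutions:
 f(a) = C1 + Integral(a/cos(a), a)


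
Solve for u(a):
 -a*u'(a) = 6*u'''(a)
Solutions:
 u(a) = C1 + Integral(C2*airyai(-6^(2/3)*a/6) + C3*airybi(-6^(2/3)*a/6), a)


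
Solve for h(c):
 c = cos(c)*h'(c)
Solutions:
 h(c) = C1 + Integral(c/cos(c), c)


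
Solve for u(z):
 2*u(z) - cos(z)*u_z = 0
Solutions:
 u(z) = C1*(sin(z) + 1)/(sin(z) - 1)


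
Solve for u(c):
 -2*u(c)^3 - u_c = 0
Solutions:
 u(c) = -sqrt(2)*sqrt(-1/(C1 - 2*c))/2
 u(c) = sqrt(2)*sqrt(-1/(C1 - 2*c))/2


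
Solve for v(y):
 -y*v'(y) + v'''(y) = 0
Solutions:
 v(y) = C1 + Integral(C2*airyai(y) + C3*airybi(y), y)


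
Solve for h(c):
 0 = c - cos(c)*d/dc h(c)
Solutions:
 h(c) = C1 + Integral(c/cos(c), c)


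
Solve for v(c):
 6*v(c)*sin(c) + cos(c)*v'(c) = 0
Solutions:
 v(c) = C1*cos(c)^6


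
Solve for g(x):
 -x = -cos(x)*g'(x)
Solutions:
 g(x) = C1 + Integral(x/cos(x), x)


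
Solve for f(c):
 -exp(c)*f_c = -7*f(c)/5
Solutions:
 f(c) = C1*exp(-7*exp(-c)/5)


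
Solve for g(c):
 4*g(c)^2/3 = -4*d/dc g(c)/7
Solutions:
 g(c) = 3/(C1 + 7*c)


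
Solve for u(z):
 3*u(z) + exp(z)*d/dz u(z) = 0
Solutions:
 u(z) = C1*exp(3*exp(-z))


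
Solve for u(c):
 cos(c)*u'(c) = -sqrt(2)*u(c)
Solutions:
 u(c) = C1*(sin(c) - 1)^(sqrt(2)/2)/(sin(c) + 1)^(sqrt(2)/2)


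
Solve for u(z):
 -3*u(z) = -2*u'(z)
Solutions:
 u(z) = C1*exp(3*z/2)


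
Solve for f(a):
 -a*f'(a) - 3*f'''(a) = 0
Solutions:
 f(a) = C1 + Integral(C2*airyai(-3^(2/3)*a/3) + C3*airybi(-3^(2/3)*a/3), a)


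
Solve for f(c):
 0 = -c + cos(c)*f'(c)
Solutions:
 f(c) = C1 + Integral(c/cos(c), c)


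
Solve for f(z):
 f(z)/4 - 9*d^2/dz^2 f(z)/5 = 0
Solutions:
 f(z) = C1*exp(-sqrt(5)*z/6) + C2*exp(sqrt(5)*z/6)


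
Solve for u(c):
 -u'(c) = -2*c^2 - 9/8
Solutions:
 u(c) = C1 + 2*c^3/3 + 9*c/8


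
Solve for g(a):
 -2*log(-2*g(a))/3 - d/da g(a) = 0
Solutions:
 3*Integral(1/(log(-_y) + log(2)), (_y, g(a)))/2 = C1 - a


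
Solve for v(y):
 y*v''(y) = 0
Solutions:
 v(y) = C1 + C2*y


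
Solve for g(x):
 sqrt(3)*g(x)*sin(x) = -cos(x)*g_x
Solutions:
 g(x) = C1*cos(x)^(sqrt(3))


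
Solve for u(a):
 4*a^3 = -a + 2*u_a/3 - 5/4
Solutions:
 u(a) = C1 + 3*a^4/2 + 3*a^2/4 + 15*a/8


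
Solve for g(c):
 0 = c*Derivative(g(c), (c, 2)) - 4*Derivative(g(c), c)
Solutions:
 g(c) = C1 + C2*c^5


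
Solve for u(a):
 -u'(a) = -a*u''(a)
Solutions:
 u(a) = C1 + C2*a^2
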